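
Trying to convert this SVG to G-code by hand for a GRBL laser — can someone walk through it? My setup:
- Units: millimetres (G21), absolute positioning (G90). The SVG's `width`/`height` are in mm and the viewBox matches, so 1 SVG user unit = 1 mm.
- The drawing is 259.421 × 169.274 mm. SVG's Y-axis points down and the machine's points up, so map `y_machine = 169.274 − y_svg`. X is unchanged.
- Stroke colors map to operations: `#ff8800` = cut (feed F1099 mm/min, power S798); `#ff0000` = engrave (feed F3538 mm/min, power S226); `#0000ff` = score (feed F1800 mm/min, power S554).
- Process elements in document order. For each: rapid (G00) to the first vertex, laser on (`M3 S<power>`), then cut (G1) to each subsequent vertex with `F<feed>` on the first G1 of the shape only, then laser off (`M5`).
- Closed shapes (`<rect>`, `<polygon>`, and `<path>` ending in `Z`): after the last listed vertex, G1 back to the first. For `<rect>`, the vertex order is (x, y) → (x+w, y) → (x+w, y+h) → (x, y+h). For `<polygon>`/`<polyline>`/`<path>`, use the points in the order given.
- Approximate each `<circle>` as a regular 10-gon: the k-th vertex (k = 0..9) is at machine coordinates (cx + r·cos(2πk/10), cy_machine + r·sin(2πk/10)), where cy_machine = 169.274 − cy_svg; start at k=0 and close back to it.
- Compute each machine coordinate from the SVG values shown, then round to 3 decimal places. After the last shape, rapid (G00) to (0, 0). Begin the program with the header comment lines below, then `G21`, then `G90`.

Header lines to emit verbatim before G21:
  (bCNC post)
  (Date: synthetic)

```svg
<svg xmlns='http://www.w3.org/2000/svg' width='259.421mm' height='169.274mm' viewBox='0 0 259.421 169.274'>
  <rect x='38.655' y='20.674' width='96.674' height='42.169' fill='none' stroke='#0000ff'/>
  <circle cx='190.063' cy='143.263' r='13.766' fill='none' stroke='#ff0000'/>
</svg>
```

1 u = 1 mm; y_m = 169.274 − y.

[1] `<rect>` rectangle, #0000ff→score S554 F1800: (38.655,148.600) → (135.329,148.600) → (135.329,106.431) → (38.655,106.431) → (38.655,148.600) (closed)

[2] `<circle>` circle, #ff0000→engrave S226 F3538: (203.829,26.011) → (201.200,34.102) → (194.317,39.103) → (185.809,39.103) → (178.926,34.102) → (176.297,26.011) → (178.926,17.920) → (185.809,12.919) → (194.317,12.919) → (201.200,17.920) → (203.829,26.011) (closed)

(bCNC post)
(Date: synthetic)
G21
G90
G00 X38.655 Y148.600
M3 S554
G1 X135.329 Y148.600 F1800
G1 X135.329 Y106.431
G1 X38.655 Y106.431
G1 X38.655 Y148.600
M5
G00 X203.829 Y26.011
M3 S226
G1 X201.200 Y34.102 F3538
G1 X194.317 Y39.103
G1 X185.809 Y39.103
G1 X178.926 Y34.102
G1 X176.297 Y26.011
G1 X178.926 Y17.920
G1 X185.809 Y12.919
G1 X194.317 Y12.919
G1 X201.200 Y17.920
G1 X203.829 Y26.011
M5
G00 X0.000 Y0.000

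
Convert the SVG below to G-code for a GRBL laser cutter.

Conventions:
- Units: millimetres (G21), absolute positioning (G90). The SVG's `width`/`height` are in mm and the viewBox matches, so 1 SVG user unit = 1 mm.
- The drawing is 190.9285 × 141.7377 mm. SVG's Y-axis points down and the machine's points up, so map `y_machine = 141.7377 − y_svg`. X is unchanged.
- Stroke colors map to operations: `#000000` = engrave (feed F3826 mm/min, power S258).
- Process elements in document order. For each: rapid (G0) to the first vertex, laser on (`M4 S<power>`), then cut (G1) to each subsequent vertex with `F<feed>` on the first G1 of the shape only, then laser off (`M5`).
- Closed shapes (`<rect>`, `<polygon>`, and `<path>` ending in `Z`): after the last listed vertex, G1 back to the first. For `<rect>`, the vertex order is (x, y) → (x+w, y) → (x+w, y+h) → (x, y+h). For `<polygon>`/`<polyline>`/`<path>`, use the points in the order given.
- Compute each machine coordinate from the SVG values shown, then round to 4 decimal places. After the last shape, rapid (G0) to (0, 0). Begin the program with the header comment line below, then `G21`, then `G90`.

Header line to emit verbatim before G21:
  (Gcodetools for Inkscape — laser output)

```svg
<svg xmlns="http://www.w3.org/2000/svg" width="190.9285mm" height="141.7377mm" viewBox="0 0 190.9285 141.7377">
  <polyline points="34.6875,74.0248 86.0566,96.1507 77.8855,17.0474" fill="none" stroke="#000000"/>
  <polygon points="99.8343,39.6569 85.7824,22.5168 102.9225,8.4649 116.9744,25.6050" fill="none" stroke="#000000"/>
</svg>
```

viewBox `0 0 190.9285 141.7377` with mm width/height → 1 unit = 1 mm. Flip: y_m = 141.7377 − y_svg.

**Shape 1** — `<polyline>` open polyline, stroke `#000000` → engrave (S258, F3826). Machine vertices: (34.6875,67.7129) → (86.0566,45.5870) → (77.8855,124.6903). Open path.

**Shape 2** — `<polygon>` regular polygon, stroke `#000000` → engrave (S258, F3826). Machine vertices: (99.8343,102.0808) → (85.7824,119.2209) → (102.9225,133.2728) → (116.9744,116.1327) → (99.8343,102.0808). Closed: final G1 returns to the first vertex.

(Gcodetools for Inkscape — laser output)
G21
G90
G0 X34.6875 Y67.7129
M4 S258
G1 X86.0566 Y45.5870 F3826
G1 X77.8855 Y124.6903
M5
G0 X99.8343 Y102.0808
M4 S258
G1 X85.7824 Y119.2209 F3826
G1 X102.9225 Y133.2728
G1 X116.9744 Y116.1327
G1 X99.8343 Y102.0808
M5
G0 X0.0000 Y0.0000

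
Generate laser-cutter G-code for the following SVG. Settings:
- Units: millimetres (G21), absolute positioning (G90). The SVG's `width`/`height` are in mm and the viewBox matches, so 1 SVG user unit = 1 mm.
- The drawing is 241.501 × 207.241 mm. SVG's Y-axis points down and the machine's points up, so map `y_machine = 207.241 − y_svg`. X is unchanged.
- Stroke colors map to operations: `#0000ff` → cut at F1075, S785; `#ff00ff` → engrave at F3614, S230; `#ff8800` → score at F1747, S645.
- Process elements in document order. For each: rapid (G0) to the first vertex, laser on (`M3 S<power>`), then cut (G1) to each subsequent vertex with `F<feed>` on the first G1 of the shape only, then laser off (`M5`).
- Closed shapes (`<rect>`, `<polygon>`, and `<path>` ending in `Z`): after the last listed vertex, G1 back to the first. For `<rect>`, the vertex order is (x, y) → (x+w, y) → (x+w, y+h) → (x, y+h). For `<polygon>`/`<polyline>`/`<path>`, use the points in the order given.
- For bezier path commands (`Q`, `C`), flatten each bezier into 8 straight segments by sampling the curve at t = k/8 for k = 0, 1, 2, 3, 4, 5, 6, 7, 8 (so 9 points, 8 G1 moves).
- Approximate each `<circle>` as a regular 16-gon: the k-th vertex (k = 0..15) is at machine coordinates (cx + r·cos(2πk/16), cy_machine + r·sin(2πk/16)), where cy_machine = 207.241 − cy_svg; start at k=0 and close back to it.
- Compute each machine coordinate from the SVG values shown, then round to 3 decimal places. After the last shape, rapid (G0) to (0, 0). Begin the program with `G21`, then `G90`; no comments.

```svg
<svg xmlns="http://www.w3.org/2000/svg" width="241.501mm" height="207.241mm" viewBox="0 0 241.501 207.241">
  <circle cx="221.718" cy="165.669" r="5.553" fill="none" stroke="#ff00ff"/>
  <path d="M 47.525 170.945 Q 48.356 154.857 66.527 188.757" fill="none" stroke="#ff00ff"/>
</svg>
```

Since the viewBox matches the mm dimensions, user units are millimetres directly. The only transform is the Y-flip y_m = 207.241 − y_svg.

Shape 1 is a circle drawn with `<circle>`. Its stroke #ff00ff means engrave at S230, F3614. After flipping Y the toolpath is (227.271,41.572) → (226.848,43.697) → (225.645,45.499) → (223.843,46.702) → (221.718,47.125) → (219.593,46.702) → (217.791,45.499) → (216.588,43.697) → (216.165,41.572) → (216.588,39.447) → (217.791,37.645) → (219.593,36.442) → (221.718,36.019) → (223.843,36.442) → (225.645,37.645) → (226.848,39.447) → (227.271,41.572), returning to the start.

Shape 2 is a quadratic bezier drawn with `<path>`. Its stroke #ff00ff means engrave at S230, F3614. After flipping Y the toolpath is (47.525,36.296) → (48.004,39.537) → (49.024,41.216) → (50.587,41.332) → (52.691,39.887) → (55.337,36.879) → (58.525,32.310) → (62.255,26.178) → (66.527,18.484).

G21
G90
G0 X227.271 Y41.572
M3 S230
G1 X226.848 Y43.697 F3614
G1 X225.645 Y45.499
G1 X223.843 Y46.702
G1 X221.718 Y47.125
G1 X219.593 Y46.702
G1 X217.791 Y45.499
G1 X216.588 Y43.697
G1 X216.165 Y41.572
G1 X216.588 Y39.447
G1 X217.791 Y37.645
G1 X219.593 Y36.442
G1 X221.718 Y36.019
G1 X223.843 Y36.442
G1 X225.645 Y37.645
G1 X226.848 Y39.447
G1 X227.271 Y41.572
M5
G0 X47.525 Y36.296
M3 S230
G1 X48.004 Y39.537 F3614
G1 X49.024 Y41.216
G1 X50.587 Y41.332
G1 X52.691 Y39.887
G1 X55.337 Y36.879
G1 X58.525 Y32.310
G1 X62.255 Y26.178
G1 X66.527 Y18.484
M5
G0 X0.000 Y0.000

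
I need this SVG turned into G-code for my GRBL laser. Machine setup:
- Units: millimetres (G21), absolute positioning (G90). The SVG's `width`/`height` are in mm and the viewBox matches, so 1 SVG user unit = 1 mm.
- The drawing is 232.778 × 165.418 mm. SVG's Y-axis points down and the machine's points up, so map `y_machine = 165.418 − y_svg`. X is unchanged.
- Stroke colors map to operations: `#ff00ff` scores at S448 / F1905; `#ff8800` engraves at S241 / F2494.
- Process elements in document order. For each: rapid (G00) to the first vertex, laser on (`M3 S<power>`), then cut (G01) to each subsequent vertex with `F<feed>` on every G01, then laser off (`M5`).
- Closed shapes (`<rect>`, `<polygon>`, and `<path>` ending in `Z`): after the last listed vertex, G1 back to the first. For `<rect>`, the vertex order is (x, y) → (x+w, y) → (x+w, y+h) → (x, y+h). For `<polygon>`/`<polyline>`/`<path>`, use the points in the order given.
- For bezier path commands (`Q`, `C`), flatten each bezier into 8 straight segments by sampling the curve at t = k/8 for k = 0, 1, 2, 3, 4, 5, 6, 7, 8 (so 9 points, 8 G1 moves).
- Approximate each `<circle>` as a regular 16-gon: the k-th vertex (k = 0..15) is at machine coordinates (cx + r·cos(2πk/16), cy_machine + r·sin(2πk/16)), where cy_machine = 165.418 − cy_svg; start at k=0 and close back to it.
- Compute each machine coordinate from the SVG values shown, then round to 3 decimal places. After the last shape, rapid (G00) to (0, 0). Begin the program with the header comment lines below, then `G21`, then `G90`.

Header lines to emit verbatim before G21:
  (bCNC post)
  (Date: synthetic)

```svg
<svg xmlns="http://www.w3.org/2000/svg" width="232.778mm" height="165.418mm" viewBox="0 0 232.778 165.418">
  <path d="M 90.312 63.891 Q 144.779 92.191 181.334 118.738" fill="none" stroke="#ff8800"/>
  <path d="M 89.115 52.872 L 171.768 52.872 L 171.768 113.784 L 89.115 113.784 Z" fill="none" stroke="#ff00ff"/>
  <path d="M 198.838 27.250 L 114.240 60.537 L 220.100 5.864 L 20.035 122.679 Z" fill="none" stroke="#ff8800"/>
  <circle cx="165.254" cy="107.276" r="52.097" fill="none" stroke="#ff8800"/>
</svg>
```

(bCNC post)
(Date: synthetic)
G21
G90
G00 X90.312 Y101.527
M3 S241
G01 X103.649 Y94.479 F2494
G01 X116.426 Y87.487 F2494
G01 X128.643 Y80.549 F2494
G01 X140.301 Y73.665 F2494
G01 X151.399 Y66.837 F2494
G01 X161.937 Y60.063 F2494
G01 X171.915 Y53.344 F2494
G01 X181.334 Y46.680 F2494
M5
G00 X89.115 Y112.546
M3 S448
G01 X171.768 Y112.546 F1905
G01 X171.768 Y51.634 F1905
G01 X89.115 Y51.634 F1905
G01 X89.115 Y112.546 F1905
M5
G00 X198.838 Y138.168
M3 S241
G01 X114.240 Y104.881 F2494
G01 X220.100 Y159.554 F2494
G01 X20.035 Y42.739 F2494
G01 X198.838 Y138.168 F2494
M5
G00 X217.351 Y58.142
M3 S241
G01 X213.385 Y78.079 F2494
G01 X202.092 Y94.980 F2494
G01 X185.191 Y106.273 F2494
G01 X165.254 Y110.239 F2494
G01 X145.317 Y106.273 F2494
G01 X128.416 Y94.980 F2494
G01 X117.123 Y78.079 F2494
G01 X113.157 Y58.142 F2494
G01 X117.123 Y38.205 F2494
G01 X128.416 Y21.304 F2494
G01 X145.317 Y10.011 F2494
G01 X165.254 Y6.045 F2494
G01 X185.191 Y10.011 F2494
G01 X202.092 Y21.304 F2494
G01 X213.385 Y38.205 F2494
G01 X217.351 Y58.142 F2494
M5
G00 X0.000 Y0.000

Since the viewBox matches the mm dimensions, user units are millimetres directly. The only transform is the Y-flip y_m = 165.418 − y_svg.

Shape 1 is a quadratic bezier drawn with `<path>`. Its stroke #ff8800 means engrave at S241, F2494. After flipping Y the toolpath is (90.312,101.527) → (103.649,94.479) → (116.426,87.487) → (128.643,80.549) → (140.301,73.665) → (151.399,66.837) → (161.937,60.063) → (171.915,53.344) → (181.334,46.680).

Shape 2 is a rectangle drawn with `<path>`. Its stroke #ff00ff means score at S448, F1905. After flipping Y the toolpath is (89.115,112.546) → (171.768,112.546) → (171.768,51.634) → (89.115,51.634) → (89.115,112.546), returning to the start.

Shape 3 is a closed polygon drawn with `<path>`. Its stroke #ff8800 means engrave at S241, F2494. After flipping Y the toolpath is (198.838,138.168) → (114.240,104.881) → (220.100,159.554) → (20.035,42.739) → (198.838,138.168), returning to the start.

Shape 4 is a circle drawn with `<circle>`. Its stroke #ff8800 means engrave at S241, F2494. After flipping Y the toolpath is (217.351,58.142) → (213.385,78.079) → (202.092,94.980) → (185.191,106.273) → (165.254,110.239) → (145.317,106.273) → (128.416,94.980) → (117.123,78.079) → (113.157,58.142) → (117.123,38.205) → (128.416,21.304) → (145.317,10.011) → (165.254,6.045) → (185.191,10.011) → (202.092,21.304) → (213.385,38.205) → (217.351,58.142), returning to the start.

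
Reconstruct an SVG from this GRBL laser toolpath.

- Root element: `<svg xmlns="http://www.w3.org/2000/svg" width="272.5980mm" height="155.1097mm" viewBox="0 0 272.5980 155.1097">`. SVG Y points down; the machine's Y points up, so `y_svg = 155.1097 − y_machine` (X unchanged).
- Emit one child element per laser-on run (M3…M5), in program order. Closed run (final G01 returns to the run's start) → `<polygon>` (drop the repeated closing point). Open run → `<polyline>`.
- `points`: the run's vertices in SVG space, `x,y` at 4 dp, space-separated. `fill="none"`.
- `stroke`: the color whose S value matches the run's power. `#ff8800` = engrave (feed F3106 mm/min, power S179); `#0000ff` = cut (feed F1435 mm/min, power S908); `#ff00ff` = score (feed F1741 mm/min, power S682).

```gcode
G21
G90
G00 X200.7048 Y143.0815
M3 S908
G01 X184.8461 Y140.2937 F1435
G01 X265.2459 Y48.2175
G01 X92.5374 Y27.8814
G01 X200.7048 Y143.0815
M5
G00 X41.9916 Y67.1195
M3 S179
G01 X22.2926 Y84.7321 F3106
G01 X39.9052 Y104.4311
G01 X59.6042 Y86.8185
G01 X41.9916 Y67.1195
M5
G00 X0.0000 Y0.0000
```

<svg xmlns="http://www.w3.org/2000/svg" width="272.5980mm" height="155.1097mm" viewBox="0 0 272.5980 155.1097">
  <polygon points="200.7048,12.0282 184.8461,14.8160 265.2459,106.8922 92.5374,127.2283" fill="none" stroke="#0000ff"/>
  <polygon points="41.9916,87.9902 22.2926,70.3776 39.9052,50.6786 59.6042,68.2912" fill="none" stroke="#ff8800"/>
</svg>

Each laser-on run becomes one SVG element. Flip Y back into SVG space with y_svg = 155.1097 − y_machine.

Run 1: power S908 maps to stroke `#0000ff` (cut). The run returns to its start, so emit a `<polygon>` with points (Y-flipped): 200.7048,12.0282 184.8461,14.8160 265.2459,106.8922 92.5374,127.2283.

Run 2: the run's S179 means `#ff8800` (engrave). The run returns to its start, so emit a `<polygon>` with points (Y-flipped): 41.9916,87.9902 22.2926,70.3776 39.9052,50.6786 59.6042,68.2912.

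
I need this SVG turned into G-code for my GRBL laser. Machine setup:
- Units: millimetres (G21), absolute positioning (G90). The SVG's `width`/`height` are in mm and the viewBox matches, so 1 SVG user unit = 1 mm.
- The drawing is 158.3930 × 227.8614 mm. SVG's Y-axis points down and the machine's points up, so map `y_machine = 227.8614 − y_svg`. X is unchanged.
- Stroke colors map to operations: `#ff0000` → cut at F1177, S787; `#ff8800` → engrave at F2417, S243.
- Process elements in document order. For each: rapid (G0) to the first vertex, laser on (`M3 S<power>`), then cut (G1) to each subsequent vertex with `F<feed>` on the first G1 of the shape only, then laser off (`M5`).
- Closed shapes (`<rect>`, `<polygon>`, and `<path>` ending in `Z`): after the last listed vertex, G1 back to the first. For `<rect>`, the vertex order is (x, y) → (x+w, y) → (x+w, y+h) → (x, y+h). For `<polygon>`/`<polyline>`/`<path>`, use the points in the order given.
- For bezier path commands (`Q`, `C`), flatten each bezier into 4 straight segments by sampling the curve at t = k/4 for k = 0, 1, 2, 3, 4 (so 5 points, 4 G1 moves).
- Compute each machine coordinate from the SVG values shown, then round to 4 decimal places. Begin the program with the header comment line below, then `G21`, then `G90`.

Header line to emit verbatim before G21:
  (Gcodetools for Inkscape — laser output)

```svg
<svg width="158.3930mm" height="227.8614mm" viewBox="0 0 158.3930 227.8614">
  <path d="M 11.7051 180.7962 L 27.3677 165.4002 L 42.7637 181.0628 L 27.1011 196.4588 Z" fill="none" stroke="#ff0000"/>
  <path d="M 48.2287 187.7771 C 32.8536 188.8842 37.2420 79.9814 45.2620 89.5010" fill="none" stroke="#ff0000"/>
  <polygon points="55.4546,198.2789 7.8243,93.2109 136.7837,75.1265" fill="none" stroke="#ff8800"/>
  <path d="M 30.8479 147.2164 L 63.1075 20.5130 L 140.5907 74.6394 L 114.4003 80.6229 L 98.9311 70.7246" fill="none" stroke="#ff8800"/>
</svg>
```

(Gcodetools for Inkscape — laser output)
G21
G90
G0 X11.7051 Y47.0652
M3 S787
G1 X27.3677 Y62.4612 F1177
G1 X42.7637 Y46.7986
G1 X27.1011 Y31.4026
G1 X11.7051 Y47.0652
M5
G0 X48.2287 Y40.0843
M3 S787
G1 X40.1510 Y56.3116 F1177
G1 X37.9722 Y92.3770
G1 X40.1800 Y126.8652
G1 X45.2620 Y138.3604
M5
G0 X55.4546 Y29.5825
M3 S243
G1 X7.8243 Y134.6505 F2417
G1 X136.7837 Y152.7349
G1 X55.4546 Y29.5825
M5
G0 X30.8479 Y80.6450
M3 S243
G1 X63.1075 Y207.3484 F2417
G1 X140.5907 Y153.2220
G1 X114.4003 Y147.2385
G1 X98.9311 Y157.1368
M5

Since the viewBox matches the mm dimensions, user units are millimetres directly. The only transform is the Y-flip y_m = 227.8614 − y_svg.

Shape 1 is a regular polygon drawn with `<path>`. Its stroke #ff0000 means cut at S787, F1177. After flipping Y the toolpath is (11.7051,47.0652) → (27.3677,62.4612) → (42.7637,46.7986) → (27.1011,31.4026) → (11.7051,47.0652), returning to the start.

Shape 2 is a cubic bezier drawn with `<path>`. Its stroke #ff0000 means cut at S787, F1177. After flipping Y the toolpath is (48.2287,40.0843) → (40.1510,56.3116) → (37.9722,92.3770) → (40.1800,126.8652) → (45.2620,138.3604).

Shape 3 is a closed polygon drawn with `<polygon>`. Its stroke #ff8800 means engrave at S243, F2417. After flipping Y the toolpath is (55.4546,29.5825) → (7.8243,134.6505) → (136.7837,152.7349) → (55.4546,29.5825), returning to the start.

Shape 4 is a open polyline drawn with `<path>`. Its stroke #ff8800 means engrave at S243, F2417. After flipping Y the toolpath is (30.8479,80.6450) → (63.1075,207.3484) → (140.5907,153.2220) → (114.4003,147.2385) → (98.9311,157.1368).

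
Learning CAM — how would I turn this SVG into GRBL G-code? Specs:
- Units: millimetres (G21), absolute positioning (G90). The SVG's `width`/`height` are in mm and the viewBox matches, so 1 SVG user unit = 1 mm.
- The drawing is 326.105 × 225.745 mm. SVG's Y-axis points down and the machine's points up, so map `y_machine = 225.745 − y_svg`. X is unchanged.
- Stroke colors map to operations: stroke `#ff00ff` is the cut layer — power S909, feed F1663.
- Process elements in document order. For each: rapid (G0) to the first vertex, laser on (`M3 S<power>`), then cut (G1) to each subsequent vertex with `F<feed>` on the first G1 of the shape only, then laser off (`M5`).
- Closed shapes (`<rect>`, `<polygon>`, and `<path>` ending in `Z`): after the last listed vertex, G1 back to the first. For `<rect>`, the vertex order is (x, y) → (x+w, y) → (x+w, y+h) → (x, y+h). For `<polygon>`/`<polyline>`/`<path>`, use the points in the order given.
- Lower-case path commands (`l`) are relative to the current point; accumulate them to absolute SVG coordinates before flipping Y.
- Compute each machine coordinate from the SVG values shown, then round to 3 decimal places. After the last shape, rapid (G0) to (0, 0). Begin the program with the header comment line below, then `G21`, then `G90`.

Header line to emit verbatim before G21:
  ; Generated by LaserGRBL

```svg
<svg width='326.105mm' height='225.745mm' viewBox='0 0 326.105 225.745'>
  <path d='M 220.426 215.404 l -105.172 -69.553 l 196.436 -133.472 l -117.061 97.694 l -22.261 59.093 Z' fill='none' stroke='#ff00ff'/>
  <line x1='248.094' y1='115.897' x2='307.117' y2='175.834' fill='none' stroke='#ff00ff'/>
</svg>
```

; Generated by LaserGRBL
G21
G90
G0 X220.426 Y10.341
M3 S909
G1 X115.254 Y79.894 F1663
G1 X311.690 Y213.366
G1 X194.629 Y115.672
G1 X172.368 Y56.579
G1 X220.426 Y10.341
M5
G0 X248.094 Y109.848
M3 S909
G1 X307.117 Y49.911 F1663
M5
G0 X0.000 Y0.000

Since the viewBox matches the mm dimensions, user units are millimetres directly. The only transform is the Y-flip y_m = 225.745 − y_svg.

Shape 1 is a closed polygon drawn with `<path>`. Its stroke #ff00ff means cut at S909, F1663. After flipping Y the toolpath is (220.426,10.341) → (115.254,79.894) → (311.690,213.366) → (194.629,115.672) → (172.368,56.579) → (220.426,10.341), returning to the start.

Shape 2 is a line segment drawn with `<line>`. Its stroke #ff00ff means cut at S909, F1663. After flipping Y the toolpath is (248.094,109.848) → (307.117,49.911).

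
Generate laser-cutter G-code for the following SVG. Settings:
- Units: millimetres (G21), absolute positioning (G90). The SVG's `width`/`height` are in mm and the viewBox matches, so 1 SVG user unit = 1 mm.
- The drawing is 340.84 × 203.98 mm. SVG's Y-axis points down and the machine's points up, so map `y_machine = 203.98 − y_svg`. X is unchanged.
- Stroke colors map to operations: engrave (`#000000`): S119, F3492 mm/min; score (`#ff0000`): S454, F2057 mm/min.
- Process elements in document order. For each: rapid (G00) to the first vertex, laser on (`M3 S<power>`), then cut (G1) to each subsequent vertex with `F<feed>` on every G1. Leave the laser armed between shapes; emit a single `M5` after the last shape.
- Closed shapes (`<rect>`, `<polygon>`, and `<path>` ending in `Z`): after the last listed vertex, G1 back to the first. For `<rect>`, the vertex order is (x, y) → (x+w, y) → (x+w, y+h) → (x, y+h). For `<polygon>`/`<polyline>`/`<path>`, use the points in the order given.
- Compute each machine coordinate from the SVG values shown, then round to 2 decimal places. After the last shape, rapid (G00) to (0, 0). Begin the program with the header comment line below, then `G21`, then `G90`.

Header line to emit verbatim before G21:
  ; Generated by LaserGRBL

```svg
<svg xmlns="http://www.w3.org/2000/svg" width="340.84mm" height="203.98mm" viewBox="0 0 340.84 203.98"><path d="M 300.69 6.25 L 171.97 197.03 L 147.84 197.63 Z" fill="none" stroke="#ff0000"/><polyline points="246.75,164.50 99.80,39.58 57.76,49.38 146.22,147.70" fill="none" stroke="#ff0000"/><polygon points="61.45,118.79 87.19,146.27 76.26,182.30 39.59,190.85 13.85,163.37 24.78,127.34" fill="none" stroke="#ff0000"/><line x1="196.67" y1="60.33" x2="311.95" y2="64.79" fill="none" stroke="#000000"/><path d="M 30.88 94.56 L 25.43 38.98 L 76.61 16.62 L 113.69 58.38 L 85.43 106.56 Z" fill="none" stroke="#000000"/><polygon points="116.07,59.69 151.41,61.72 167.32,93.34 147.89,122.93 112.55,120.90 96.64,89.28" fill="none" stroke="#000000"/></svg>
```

viewBox `0 0 340.84 203.98` with mm width/height → 1 unit = 1 mm. Flip: y_m = 203.98 − y_svg.

**Shape 1** — `<path>` closed polygon, stroke `#ff0000` → score (S454, F2057). Machine vertices: (300.69,197.73) → (171.97,6.95) → (147.84,6.35) → (300.69,197.73). Closed: final G1 returns to the first vertex.

**Shape 2** — `<polyline>` open polyline, stroke `#ff0000` → score (S454, F2057). Machine vertices: (246.75,39.48) → (99.80,164.40) → (57.76,154.60) → (146.22,56.28). Open path.

**Shape 3** — `<polygon>` regular polygon, stroke `#ff0000` → score (S454, F2057). Machine vertices: (61.45,85.19) → (87.19,57.71) → (76.26,21.68) → (39.59,13.13) → (13.85,40.61) → (24.78,76.64) → (61.45,85.19). Closed: final G1 returns to the first vertex.

**Shape 4** — `<line>` line segment, stroke `#000000` → engrave (S119, F3492). Machine vertices: (196.67,143.65) → (311.95,139.19). Open path.

**Shape 5** — `<path>` regular polygon, stroke `#000000` → engrave (S119, F3492). Machine vertices: (30.88,109.42) → (25.43,165.00) → (76.61,187.36) → (113.69,145.60) → (85.43,97.42) → (30.88,109.42). Closed: final G1 returns to the first vertex.

**Shape 6** — `<polygon>` regular polygon, stroke `#000000` → engrave (S119, F3492). Machine vertices: (116.07,144.29) → (151.41,142.26) → (167.32,110.64) → (147.89,81.05) → (112.55,83.08) → (96.64,114.70) → (116.07,144.29). Closed: final G1 returns to the first vertex.

; Generated by LaserGRBL
G21
G90
G00 X300.69 Y197.73
M3 S454
G1 X171.97 Y6.95 F2057
G1 X147.84 Y6.35 F2057
G1 X300.69 Y197.73 F2057
G00 X246.75 Y39.48
M3 S454
G1 X99.80 Y164.40 F2057
G1 X57.76 Y154.60 F2057
G1 X146.22 Y56.28 F2057
G00 X61.45 Y85.19
M3 S454
G1 X87.19 Y57.71 F2057
G1 X76.26 Y21.68 F2057
G1 X39.59 Y13.13 F2057
G1 X13.85 Y40.61 F2057
G1 X24.78 Y76.64 F2057
G1 X61.45 Y85.19 F2057
G00 X196.67 Y143.65
M3 S119
G1 X311.95 Y139.19 F3492
G00 X30.88 Y109.42
M3 S119
G1 X25.43 Y165.00 F3492
G1 X76.61 Y187.36 F3492
G1 X113.69 Y145.60 F3492
G1 X85.43 Y97.42 F3492
G1 X30.88 Y109.42 F3492
G00 X116.07 Y144.29
M3 S119
G1 X151.41 Y142.26 F3492
G1 X167.32 Y110.64 F3492
G1 X147.89 Y81.05 F3492
G1 X112.55 Y83.08 F3492
G1 X96.64 Y114.70 F3492
G1 X116.07 Y144.29 F3492
M5
G00 X0.00 Y0.00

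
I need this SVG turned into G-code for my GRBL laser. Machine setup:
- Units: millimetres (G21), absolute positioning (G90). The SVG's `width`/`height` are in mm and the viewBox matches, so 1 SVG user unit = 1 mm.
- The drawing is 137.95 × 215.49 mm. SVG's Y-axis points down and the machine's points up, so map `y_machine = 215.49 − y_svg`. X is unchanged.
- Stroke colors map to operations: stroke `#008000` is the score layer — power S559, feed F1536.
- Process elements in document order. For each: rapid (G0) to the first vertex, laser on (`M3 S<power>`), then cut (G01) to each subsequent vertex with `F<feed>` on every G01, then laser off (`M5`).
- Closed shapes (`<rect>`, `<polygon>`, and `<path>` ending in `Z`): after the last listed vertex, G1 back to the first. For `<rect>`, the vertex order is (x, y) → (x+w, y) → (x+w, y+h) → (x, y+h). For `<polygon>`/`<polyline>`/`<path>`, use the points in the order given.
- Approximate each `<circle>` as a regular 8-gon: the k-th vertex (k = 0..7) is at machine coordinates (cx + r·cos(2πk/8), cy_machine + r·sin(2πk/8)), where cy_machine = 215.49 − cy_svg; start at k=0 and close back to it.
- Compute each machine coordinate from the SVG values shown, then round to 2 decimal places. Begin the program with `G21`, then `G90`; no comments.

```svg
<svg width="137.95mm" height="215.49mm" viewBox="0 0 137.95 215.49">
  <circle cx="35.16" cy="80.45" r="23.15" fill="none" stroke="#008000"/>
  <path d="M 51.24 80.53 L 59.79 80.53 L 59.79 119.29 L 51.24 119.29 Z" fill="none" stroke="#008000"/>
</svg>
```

G21
G90
G0 X58.31 Y135.04
M3 S559
G01 X51.53 Y151.41 F1536
G01 X35.16 Y158.19 F1536
G01 X18.79 Y151.41 F1536
G01 X12.01 Y135.04 F1536
G01 X18.79 Y118.67 F1536
G01 X35.16 Y111.89 F1536
G01 X51.53 Y118.67 F1536
G01 X58.31 Y135.04 F1536
M5
G0 X51.24 Y134.96
M3 S559
G01 X59.79 Y134.96 F1536
G01 X59.79 Y96.20 F1536
G01 X51.24 Y96.20 F1536
G01 X51.24 Y134.96 F1536
M5

1 u = 1 mm; y_m = 215.49 − y.

[1] `<circle>` circle, #008000→score S559 F1536: (58.31,135.04) → (51.53,151.41) → (35.16,158.19) → (18.79,151.41) → (12.01,135.04) → (18.79,118.67) → (35.16,111.89) → (51.53,118.67) → (58.31,135.04) (closed)

[2] `<path>` rectangle, #008000→score S559 F1536: (51.24,134.96) → (59.79,134.96) → (59.79,96.20) → (51.24,96.20) → (51.24,134.96) (closed)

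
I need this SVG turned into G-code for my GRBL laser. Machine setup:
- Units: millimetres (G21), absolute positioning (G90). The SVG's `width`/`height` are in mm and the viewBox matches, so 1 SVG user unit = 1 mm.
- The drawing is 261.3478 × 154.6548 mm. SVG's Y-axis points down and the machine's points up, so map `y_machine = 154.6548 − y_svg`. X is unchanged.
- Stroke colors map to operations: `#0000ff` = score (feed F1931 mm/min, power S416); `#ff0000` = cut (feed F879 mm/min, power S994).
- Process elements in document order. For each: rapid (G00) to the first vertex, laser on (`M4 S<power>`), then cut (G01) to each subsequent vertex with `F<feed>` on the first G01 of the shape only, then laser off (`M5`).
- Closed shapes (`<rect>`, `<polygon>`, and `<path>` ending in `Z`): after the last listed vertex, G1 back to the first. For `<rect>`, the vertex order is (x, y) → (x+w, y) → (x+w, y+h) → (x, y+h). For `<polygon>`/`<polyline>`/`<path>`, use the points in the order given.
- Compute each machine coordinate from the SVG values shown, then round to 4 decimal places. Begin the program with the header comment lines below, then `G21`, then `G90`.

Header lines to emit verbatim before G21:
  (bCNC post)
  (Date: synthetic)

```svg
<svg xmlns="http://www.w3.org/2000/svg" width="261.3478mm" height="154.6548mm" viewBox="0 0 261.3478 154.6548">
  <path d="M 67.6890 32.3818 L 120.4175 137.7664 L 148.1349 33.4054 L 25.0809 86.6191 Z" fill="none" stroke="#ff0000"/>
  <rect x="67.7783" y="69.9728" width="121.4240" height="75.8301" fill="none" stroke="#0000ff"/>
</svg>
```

(bCNC post)
(Date: synthetic)
G21
G90
G00 X67.6890 Y122.2730
M4 S994
G01 X120.4175 Y16.8884 F879
G01 X148.1349 Y121.2494
G01 X25.0809 Y68.0357
G01 X67.6890 Y122.2730
M5
G00 X67.7783 Y84.6820
M4 S416
G01 X189.2023 Y84.6820 F1931
G01 X189.2023 Y8.8519
G01 X67.7783 Y8.8519
G01 X67.7783 Y84.6820
M5

1 u = 1 mm; y_m = 154.6548 − y.

[1] `<path>` closed polygon, #ff0000→cut S994 F879: (67.6890,122.2730) → (120.4175,16.8884) → (148.1349,121.2494) → (25.0809,68.0357) → (67.6890,122.2730) (closed)

[2] `<rect>` rectangle, #0000ff→score S416 F1931: (67.7783,84.6820) → (189.2023,84.6820) → (189.2023,8.8519) → (67.7783,8.8519) → (67.7783,84.6820) (closed)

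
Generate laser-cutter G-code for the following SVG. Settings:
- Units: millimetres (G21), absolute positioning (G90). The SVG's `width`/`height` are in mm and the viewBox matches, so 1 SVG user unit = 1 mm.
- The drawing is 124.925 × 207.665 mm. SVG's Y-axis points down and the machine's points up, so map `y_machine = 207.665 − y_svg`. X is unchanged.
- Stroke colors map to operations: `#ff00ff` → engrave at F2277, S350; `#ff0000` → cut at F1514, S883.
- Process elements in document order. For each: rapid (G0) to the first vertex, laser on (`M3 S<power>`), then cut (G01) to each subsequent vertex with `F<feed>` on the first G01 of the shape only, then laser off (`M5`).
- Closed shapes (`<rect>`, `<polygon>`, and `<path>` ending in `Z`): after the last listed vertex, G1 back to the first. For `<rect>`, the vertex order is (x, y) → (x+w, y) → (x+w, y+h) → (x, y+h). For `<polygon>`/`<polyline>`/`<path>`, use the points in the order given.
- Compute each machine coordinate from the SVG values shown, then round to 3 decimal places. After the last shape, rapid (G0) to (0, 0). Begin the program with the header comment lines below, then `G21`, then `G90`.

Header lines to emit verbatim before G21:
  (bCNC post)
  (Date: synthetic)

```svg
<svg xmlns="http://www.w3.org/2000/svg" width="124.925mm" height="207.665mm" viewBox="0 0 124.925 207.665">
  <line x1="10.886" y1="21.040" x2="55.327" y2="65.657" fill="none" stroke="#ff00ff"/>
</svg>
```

Since the viewBox matches the mm dimensions, user units are millimetres directly. The only transform is the Y-flip y_m = 207.665 − y_svg.

Shape 1 is a line segment drawn with `<line>`. Its stroke #ff00ff means engrave at S350, F2277. After flipping Y the toolpath is (10.886,186.625) → (55.327,142.008).

(bCNC post)
(Date: synthetic)
G21
G90
G0 X10.886 Y186.625
M3 S350
G01 X55.327 Y142.008 F2277
M5
G0 X0.000 Y0.000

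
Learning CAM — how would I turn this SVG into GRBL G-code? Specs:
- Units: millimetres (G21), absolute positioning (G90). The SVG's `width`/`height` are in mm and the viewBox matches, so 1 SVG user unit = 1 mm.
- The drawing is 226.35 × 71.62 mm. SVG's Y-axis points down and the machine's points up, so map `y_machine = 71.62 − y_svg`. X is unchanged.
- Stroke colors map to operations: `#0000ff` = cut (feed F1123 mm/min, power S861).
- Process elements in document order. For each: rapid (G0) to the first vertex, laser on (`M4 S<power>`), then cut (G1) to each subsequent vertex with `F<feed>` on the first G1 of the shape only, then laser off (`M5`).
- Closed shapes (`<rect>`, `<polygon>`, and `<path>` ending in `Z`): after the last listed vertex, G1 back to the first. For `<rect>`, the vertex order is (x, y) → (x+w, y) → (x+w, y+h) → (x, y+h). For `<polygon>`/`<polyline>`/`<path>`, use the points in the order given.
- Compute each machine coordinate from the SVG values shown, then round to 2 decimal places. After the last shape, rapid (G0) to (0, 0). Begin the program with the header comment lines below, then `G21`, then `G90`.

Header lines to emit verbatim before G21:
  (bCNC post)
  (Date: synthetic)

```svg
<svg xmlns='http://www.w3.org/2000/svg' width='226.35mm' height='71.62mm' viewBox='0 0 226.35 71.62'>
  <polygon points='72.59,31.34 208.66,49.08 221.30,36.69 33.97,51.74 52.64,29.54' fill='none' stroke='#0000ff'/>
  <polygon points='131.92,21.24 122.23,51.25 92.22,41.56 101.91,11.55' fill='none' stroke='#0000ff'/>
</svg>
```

1 u = 1 mm; y_m = 71.62 − y.

[1] `<polygon>` closed polygon, #0000ff→cut S861 F1123: (72.59,40.28) → (208.66,22.54) → (221.30,34.93) → (33.97,19.88) → (52.64,42.08) → (72.59,40.28) (closed)

[2] `<polygon>` regular polygon, #0000ff→cut S861 F1123: (131.92,50.38) → (122.23,20.37) → (92.22,30.06) → (101.91,60.07) → (131.92,50.38) (closed)

(bCNC post)
(Date: synthetic)
G21
G90
G0 X72.59 Y40.28
M4 S861
G1 X208.66 Y22.54 F1123
G1 X221.30 Y34.93
G1 X33.97 Y19.88
G1 X52.64 Y42.08
G1 X72.59 Y40.28
M5
G0 X131.92 Y50.38
M4 S861
G1 X122.23 Y20.37 F1123
G1 X92.22 Y30.06
G1 X101.91 Y60.07
G1 X131.92 Y50.38
M5
G0 X0.00 Y0.00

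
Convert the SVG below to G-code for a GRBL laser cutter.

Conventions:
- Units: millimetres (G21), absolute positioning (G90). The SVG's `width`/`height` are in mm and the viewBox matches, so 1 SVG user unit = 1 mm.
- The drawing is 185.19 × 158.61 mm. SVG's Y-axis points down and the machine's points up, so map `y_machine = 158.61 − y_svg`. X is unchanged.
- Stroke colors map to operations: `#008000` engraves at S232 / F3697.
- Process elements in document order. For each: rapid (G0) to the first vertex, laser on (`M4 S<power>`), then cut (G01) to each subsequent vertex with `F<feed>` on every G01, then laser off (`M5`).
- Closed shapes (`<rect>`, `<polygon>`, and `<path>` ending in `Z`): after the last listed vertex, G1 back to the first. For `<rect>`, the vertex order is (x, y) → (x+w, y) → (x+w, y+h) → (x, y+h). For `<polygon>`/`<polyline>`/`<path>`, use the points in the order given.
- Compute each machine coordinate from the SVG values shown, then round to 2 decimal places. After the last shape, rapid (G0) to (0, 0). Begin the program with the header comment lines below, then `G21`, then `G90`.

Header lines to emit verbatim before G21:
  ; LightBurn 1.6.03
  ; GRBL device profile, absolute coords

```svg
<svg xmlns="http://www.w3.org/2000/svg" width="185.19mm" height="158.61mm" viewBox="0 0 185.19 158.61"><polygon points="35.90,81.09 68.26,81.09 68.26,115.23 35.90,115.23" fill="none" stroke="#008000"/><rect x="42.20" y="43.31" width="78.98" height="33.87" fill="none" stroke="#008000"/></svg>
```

viewBox `0 0 185.19 158.61` with mm width/height → 1 unit = 1 mm. Flip: y_m = 158.61 − y_svg.

**Shape 1** — `<polygon>` rectangle, stroke `#008000` → engrave (S232, F3697). Machine vertices: (35.90,77.52) → (68.26,77.52) → (68.26,43.38) → (35.90,43.38) → (35.90,77.52). Closed: final G1 returns to the first vertex.

**Shape 2** — `<rect>` rectangle, stroke `#008000` → engrave (S232, F3697). Machine vertices: (42.20,115.30) → (121.18,115.30) → (121.18,81.43) → (42.20,81.43) → (42.20,115.30). Closed: final G1 returns to the first vertex.

; LightBurn 1.6.03
; GRBL device profile, absolute coords
G21
G90
G0 X35.90 Y77.52
M4 S232
G01 X68.26 Y77.52 F3697
G01 X68.26 Y43.38 F3697
G01 X35.90 Y43.38 F3697
G01 X35.90 Y77.52 F3697
M5
G0 X42.20 Y115.30
M4 S232
G01 X121.18 Y115.30 F3697
G01 X121.18 Y81.43 F3697
G01 X42.20 Y81.43 F3697
G01 X42.20 Y115.30 F3697
M5
G0 X0.00 Y0.00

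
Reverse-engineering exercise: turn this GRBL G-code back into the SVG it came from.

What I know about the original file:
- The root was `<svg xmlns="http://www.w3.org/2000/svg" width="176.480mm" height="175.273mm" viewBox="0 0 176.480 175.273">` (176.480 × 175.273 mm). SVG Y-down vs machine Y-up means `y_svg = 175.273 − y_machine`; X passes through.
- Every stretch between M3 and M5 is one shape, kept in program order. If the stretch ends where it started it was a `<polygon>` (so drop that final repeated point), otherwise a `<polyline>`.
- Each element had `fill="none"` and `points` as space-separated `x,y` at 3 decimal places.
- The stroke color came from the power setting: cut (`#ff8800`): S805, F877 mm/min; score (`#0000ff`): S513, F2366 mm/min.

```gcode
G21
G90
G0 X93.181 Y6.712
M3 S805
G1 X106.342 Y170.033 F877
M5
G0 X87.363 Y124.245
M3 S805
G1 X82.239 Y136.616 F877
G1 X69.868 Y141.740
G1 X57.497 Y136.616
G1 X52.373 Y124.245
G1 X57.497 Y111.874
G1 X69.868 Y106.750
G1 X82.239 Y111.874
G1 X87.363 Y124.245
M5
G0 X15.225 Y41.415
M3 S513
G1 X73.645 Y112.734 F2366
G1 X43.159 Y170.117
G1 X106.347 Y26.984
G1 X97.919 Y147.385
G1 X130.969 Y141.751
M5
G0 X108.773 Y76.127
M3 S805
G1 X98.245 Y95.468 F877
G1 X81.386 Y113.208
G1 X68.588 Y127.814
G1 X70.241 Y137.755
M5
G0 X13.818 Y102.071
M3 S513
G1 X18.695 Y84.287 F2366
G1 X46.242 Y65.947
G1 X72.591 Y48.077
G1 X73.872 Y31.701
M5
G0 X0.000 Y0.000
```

<svg xmlns="http://www.w3.org/2000/svg" width="176.480mm" height="175.273mm" viewBox="0 0 176.480 175.273">
  <polyline points="93.181,168.561 106.342,5.240" fill="none" stroke="#ff8800"/>
  <polygon points="87.363,51.028 82.239,38.657 69.868,33.533 57.497,38.657 52.373,51.028 57.497,63.399 69.868,68.523 82.239,63.399" fill="none" stroke="#ff8800"/>
  <polyline points="15.225,133.858 73.645,62.539 43.159,5.156 106.347,148.289 97.919,27.888 130.969,33.522" fill="none" stroke="#0000ff"/>
  <polyline points="108.773,99.146 98.245,79.805 81.386,62.065 68.588,47.459 70.241,37.518" fill="none" stroke="#ff8800"/>
  <polyline points="13.818,73.202 18.695,90.986 46.242,109.326 72.591,127.196 73.872,143.572" fill="none" stroke="#0000ff"/>
</svg>

y_svg = 175.273 − y_m.

[1] S805→`#ff8800` (cut); open run; points: 93.181,168.561 106.342,5.240

[2] S805→`#ff8800` (cut); closed run; points: 87.363,51.028 82.239,38.657 69.868,33.533 57.497,38.657 52.373,51.028 57.497,63.399 69.868,68.523 82.239,63.399

[3] S513→`#0000ff` (score); open run; points: 15.225,133.858 73.645,62.539 43.159,5.156 106.347,148.289 97.919,27.888 130.969,33.522

[4] S805→`#ff8800` (cut); open run; points: 108.773,99.146 98.245,79.805 81.386,62.065 68.588,47.459 70.241,37.518

[5] S513→`#0000ff` (score); open run; points: 13.818,73.202 18.695,90.986 46.242,109.326 72.591,127.196 73.872,143.572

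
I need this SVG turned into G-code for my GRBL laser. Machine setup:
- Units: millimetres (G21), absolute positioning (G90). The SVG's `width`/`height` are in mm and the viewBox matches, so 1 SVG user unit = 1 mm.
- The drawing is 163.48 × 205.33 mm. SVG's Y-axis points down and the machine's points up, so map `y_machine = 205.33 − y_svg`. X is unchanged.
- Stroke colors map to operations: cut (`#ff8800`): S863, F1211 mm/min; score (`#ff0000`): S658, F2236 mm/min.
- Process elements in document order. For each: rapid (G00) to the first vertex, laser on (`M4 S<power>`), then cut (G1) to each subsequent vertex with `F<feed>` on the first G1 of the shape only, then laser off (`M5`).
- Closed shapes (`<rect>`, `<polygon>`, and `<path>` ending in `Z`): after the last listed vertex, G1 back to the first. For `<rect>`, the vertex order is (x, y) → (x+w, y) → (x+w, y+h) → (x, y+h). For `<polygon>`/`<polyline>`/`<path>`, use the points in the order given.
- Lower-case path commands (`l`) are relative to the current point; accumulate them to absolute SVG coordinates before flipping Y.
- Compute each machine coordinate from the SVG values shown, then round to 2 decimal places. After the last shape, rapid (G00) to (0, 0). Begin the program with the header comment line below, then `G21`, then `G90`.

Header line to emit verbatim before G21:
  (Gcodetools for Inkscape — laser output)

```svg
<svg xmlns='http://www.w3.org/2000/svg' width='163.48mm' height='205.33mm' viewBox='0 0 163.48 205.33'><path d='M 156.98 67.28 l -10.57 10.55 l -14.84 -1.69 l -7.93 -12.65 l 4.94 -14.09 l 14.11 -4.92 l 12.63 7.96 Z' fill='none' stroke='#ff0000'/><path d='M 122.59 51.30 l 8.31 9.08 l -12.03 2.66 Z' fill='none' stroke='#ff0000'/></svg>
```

(Gcodetools for Inkscape — laser output)
G21
G90
G00 X156.98 Y138.05
M4 S658
G1 X146.41 Y127.50 F2236
G1 X131.57 Y129.19
G1 X123.64 Y141.84
G1 X128.58 Y155.93
G1 X142.69 Y160.85
G1 X155.32 Y152.89
G1 X156.98 Y138.05
M5
G00 X122.59 Y154.03
M4 S658
G1 X130.90 Y144.95 F2236
G1 X118.87 Y142.29
G1 X122.59 Y154.03
M5
G00 X0.00 Y0.00

1 u = 1 mm; y_m = 205.33 − y.

[1] `<path>` regular polygon, #ff0000→score S658 F2236: (156.98,138.05) → (146.41,127.50) → (131.57,129.19) → (123.64,141.84) → (128.58,155.93) → (142.69,160.85) → (155.32,152.89) → (156.98,138.05) (closed)

[2] `<path>` regular polygon, #ff0000→score S658 F2236: (122.59,154.03) → (130.90,144.95) → (118.87,142.29) → (122.59,154.03) (closed)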